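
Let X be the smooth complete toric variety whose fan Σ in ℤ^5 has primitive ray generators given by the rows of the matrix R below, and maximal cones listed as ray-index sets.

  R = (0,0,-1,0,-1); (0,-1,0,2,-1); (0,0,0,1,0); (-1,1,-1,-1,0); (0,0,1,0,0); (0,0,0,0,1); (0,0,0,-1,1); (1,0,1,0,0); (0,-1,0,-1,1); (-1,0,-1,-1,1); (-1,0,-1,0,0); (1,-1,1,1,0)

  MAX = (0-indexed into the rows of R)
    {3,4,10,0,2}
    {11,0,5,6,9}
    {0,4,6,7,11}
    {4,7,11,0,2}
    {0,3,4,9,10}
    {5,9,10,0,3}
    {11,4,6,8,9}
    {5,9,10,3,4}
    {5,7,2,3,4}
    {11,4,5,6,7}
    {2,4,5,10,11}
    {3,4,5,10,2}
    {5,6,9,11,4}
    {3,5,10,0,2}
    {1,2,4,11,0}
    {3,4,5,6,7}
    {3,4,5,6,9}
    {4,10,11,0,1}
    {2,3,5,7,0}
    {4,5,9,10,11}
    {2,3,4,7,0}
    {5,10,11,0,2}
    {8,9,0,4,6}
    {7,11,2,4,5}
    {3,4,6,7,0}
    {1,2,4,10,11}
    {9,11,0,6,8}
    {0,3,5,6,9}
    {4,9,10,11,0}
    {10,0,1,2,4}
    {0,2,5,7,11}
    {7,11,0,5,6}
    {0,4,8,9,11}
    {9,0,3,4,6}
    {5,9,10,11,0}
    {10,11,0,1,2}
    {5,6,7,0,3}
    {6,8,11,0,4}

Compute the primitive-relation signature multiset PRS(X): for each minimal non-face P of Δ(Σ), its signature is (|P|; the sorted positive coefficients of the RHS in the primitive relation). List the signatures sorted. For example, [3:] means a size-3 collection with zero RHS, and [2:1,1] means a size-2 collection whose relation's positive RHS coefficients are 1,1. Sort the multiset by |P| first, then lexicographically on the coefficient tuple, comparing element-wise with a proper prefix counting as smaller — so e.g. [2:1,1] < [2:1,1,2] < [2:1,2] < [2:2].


Δ(Σ) — 12 vertices, 20 min non-faces:

  P={3,11}:  v_{3} + v_{11} = 0 ; sig = [2:]
  P={7,10}:  v_{7} + v_{10} = 0 ; sig = [2:]
  P={2,6}:  v_{2} + v_{6} = v_{5} ; sig = [2:1]
  P={6,10}:  v_{6} + v_{10} = v_{9} ; sig = [2:1]
  P={7,9}:  v_{7} + v_{9} = v_{6} ; sig = [2:1]
  P={1,6}:  v_{1} + v_{6} = v_{10} + v_{11} ; sig = [2:1,1]
  P={2,8}:  v_{2} + v_{8} = v_{9} + v_{11} ; sig = [2:1,1]
  P={2,9}:  v_{2} + v_{9} = v_{5} + v_{10} ; sig = [2:1,1]
  P={1,5}:  v_{1} + v_{5} = v_{2} + v_{10} + v_{11} ; sig = [2:1,1,1]
  P={5,8}:  v_{5} + v_{8} = v_{6} + v_{9} + v_{11} ; sig = [2:1,1,1]
  P={1,3}:  v_{1} + v_{3} = v_{0} + v_{2} + v_{4} + v_{10} ; sig = [2:1,1,1,1]
  P={1,7}:  v_{1} + v_{7} = v_{0} + v_{2} + v_{4} + v_{11} ; sig = [2:1,1,1,1]
  P={3,8}:  v_{3} + v_{8} = v_{0} + v_{4} + v_{6} + v_{9} ; sig = [2:1,1,1,1]
  P={1,8}:  v_{1} + v_{8} = v_{0} + v_{4} + v_{9} + v_{10} + 2·v_{11} ; sig = [2:1,1,1,1,2]
  P={7,8}:  v_{7} + v_{8} = v_{0} + v_{4} + 2·v_{6} + v_{11} ; sig = [2:1,1,1,2]
  P={8,10}:  v_{8} + v_{10} = v_{0} + v_{4} + 2·v_{9} + v_{11} ; sig = [2:1,1,1,2]
  P={1,9}:  v_{1} + v_{9} = 2·v_{10} + v_{11} ; sig = [2:1,2]
  P={0,4,5}:  v_{0} + v_{4} + v_{5} = 0 ; sig = [3:]
  P={0,2,4,10,11}:  v_{0} + v_{2} + v_{4} + v_{10} + v_{11} = v_{1} ; sig = [5:1]
  P={0,4,6,9,11}:  v_{0} + v_{4} + v_{6} + v_{9} + v_{11} = v_{8} ; sig = [5:1]

Signatures (|P|; sorted positive RHS coefficients), sorted:
    [2:]
    [2:]
    [2:1]
    [2:1]
    [2:1]
    [2:1,1]
    [2:1,1]
    [2:1,1]
    [2:1,1,1]
    [2:1,1,1]
    [2:1,1,1,1]
    [2:1,1,1,1]
    [2:1,1,1,1]
    [2:1,1,1,1,2]
    [2:1,1,1,2]
    [2:1,1,1,2]
    [2:1,2]
    [3:]
    [5:1]
    [5:1]


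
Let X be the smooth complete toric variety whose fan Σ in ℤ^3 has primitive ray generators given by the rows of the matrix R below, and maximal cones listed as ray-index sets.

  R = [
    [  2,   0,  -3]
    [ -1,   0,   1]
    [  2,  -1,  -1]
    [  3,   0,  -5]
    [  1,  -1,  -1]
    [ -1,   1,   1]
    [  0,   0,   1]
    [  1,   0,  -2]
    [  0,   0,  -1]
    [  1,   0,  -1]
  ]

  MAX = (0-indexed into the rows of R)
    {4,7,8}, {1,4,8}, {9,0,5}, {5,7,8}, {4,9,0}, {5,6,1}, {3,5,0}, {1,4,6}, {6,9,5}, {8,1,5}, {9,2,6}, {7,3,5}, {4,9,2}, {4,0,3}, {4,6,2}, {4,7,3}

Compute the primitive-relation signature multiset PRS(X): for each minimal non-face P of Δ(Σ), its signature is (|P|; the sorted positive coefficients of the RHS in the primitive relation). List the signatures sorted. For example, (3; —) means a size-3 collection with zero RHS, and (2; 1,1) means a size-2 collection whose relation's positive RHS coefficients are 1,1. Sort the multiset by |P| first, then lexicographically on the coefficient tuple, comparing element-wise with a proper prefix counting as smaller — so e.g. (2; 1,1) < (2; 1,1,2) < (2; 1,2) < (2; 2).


Minimal non-faces — 22 found among 10 rays, 16 max cones:

  • {1,9}:  v_{1} + v_{9} = 0 ; sig = (2; —)
  • {4,5}:  v_{4} + v_{5} = 0 ; sig = (2; —)
  • {6,8}:  v_{6} + v_{8} = 0 ; sig = (2; —)
  • {0,1}:  v_{0} + v_{1} = v_{7} ; sig = (2; 1)
  • {0,7}:  v_{0} + v_{7} = v_{3} ; sig = (2; 1)
  • {1,7}:  v_{1} + v_{7} = v_{8} ; sig = (2; 1)
  • {6,7}:  v_{6} + v_{7} = v_{9} ; sig = (2; 1)
  • {7,9}:  v_{7} + v_{9} = v_{0} ; sig = (2; 1)
  • {8,9}:  v_{8} + v_{9} = v_{7} ; sig = (2; 1)
  • {1,2}:  v_{1} + v_{2} = v_{4} + v_{6} ; sig = (2; 1,1)
  • {2,5}:  v_{2} + v_{5} = v_{6} + v_{9} ; sig = (2; 1,1)
  • {2,8}:  v_{2} + v_{8} = v_{4} + v_{9} ; sig = (2; 1,1)
  • {3,6}:  v_{3} + v_{6} = v_{0} + v_{9} ; sig = (2; 1,1)
  • {2,3}:  v_{2} + v_{3} = v_{0} + v_{4} + 2·v_{9} ; sig = (2; 1,1,2)
  • {2,7}:  v_{2} + v_{7} = v_{4} + 2·v_{9} ; sig = (2; 1,2)
  • {0,2}:  v_{0} + v_{2} = v_{4} + 3·v_{9} ; sig = (2; 1,3)
  • {0,6}:  v_{0} + v_{6} = 2·v_{9} ; sig = (2; 2)
  • {0,8}:  v_{0} + v_{8} = 2·v_{7} ; sig = (2; 2)
  • {1,3}:  v_{1} + v_{3} = 2·v_{7} ; sig = (2; 2)
  • {3,9}:  v_{3} + v_{9} = 2·v_{0} ; sig = (2; 2)
  • {3,8}:  v_{3} + v_{8} = 3·v_{7} ; sig = (2; 3)
  • {4,6,9}:  v_{4} + v_{6} + v_{9} = v_{2} ; sig = (3; 1)

Signatures (|P|; sorted positive RHS coefficients), sorted:
{ (2; —) ×3,  (2; 1) ×6,  (2; 1,1) ×4,  (2; 1,1,2),  (2; 1,2),  (2; 1,3),  (2; 2) ×4,  (2; 3),  (3; 1) }


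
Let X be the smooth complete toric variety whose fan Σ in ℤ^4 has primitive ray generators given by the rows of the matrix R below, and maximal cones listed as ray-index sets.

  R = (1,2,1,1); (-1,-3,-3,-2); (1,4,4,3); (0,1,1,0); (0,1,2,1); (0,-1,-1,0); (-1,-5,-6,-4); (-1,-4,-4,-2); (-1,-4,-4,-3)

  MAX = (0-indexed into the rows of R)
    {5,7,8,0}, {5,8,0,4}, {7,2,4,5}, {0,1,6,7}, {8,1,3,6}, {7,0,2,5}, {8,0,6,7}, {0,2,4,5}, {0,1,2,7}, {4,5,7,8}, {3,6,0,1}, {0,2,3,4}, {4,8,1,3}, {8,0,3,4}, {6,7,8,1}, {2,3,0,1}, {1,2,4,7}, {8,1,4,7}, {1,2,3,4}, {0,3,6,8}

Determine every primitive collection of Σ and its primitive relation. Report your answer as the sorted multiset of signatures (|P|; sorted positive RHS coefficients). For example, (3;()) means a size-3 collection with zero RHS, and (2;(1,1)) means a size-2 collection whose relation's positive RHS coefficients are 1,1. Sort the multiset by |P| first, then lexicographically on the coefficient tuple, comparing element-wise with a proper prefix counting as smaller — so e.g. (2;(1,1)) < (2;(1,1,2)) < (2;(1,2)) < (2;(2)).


10 minimal non-faces of Δ(Σ) (on 9 rays):

  {2,8}:  v_{2} + v_{8} = 0 — sig = (2;())
  {3,5}:  v_{3} + v_{5} = 0 — sig = (2;())
  {1,5}:  v_{1} + v_{5} = v_{7} — sig = (2;(1))
  {3,7}:  v_{3} + v_{7} = v_{1} — sig = (2;(1))
  {4,6}:  v_{4} + v_{6} = v_{8} — sig = (2;(1))
  {2,6}:  v_{2} + v_{6} = v_{0} + v_{1} — sig = (2;(1,1))
  {5,6}:  v_{5} + v_{6} = v_{0} + v_{7} + v_{8} — sig = (2;(1,1,1))
  {0,1,4}:  v_{0} + v_{1} + v_{4} = 0 — sig = (3;())
  {0,1,8}:  v_{0} + v_{1} + v_{8} = v_{6} — sig = (3;(1))
  {0,4,7}:  v_{0} + v_{4} + v_{7} = v_{5} — sig = (3;(1))

Hence PRS(X_Σ) =
    (2;())
    (2;())
    (2;(1))
    (2;(1))
    (2;(1))
    (2;(1,1))
    (2;(1,1,1))
    (3;())
    (3;(1))
    (3;(1))


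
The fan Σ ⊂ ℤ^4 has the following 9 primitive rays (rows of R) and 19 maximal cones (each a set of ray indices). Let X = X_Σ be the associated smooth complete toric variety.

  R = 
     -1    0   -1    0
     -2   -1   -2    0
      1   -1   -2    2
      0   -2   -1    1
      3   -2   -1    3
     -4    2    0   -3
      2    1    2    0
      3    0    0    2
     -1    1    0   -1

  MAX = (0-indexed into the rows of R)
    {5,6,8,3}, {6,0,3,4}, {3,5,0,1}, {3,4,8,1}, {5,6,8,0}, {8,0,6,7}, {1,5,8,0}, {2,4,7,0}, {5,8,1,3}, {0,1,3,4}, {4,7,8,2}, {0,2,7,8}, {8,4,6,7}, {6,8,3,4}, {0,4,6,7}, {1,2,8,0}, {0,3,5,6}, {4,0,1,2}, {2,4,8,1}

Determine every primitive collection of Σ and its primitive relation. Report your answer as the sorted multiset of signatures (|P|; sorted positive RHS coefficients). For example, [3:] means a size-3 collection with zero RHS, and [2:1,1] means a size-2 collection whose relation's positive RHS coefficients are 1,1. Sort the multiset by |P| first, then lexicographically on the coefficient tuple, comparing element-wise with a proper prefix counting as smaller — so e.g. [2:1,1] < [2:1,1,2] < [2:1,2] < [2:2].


|primitive collections| = 10. Relations:

  • {1,6}:  v_{1} + v_{6} = 0  ⇒ sig = [2:]
  • {1,7}:  v_{1} + v_{7} = v_{2}  ⇒ sig = [2:1]
  • {2,6}:  v_{2} + v_{6} = v_{7}  ⇒ sig = [2:1]
  • {3,7}:  v_{3} + v_{7} = v_{4}  ⇒ sig = [2:1]
  • {4,5}:  v_{4} + v_{5} = v_{0}  ⇒ sig = [2:1]
  • {2,3}:  v_{2} + v_{3} = v_{1} + v_{4}  ⇒ sig = [2:1,1]
  • {5,7}:  v_{5} + v_{7} = 2·v_{0} + v_{6} + v_{8}  ⇒ sig = [2:1,1,2]
  • {2,5}:  v_{2} + v_{5} = 2·v_{0} + v_{8}  ⇒ sig = [2:1,2]
  • {0,3,8}:  v_{0} + v_{3} + v_{8} = v_{1}  ⇒ sig = [3:1]
  • {0,4,8}:  v_{0} + v_{4} + v_{8} = v_{2}  ⇒ sig = [3:1]

Sorted signature multiset PRS(X):
    |P|=2: 8 collections, coeffs (), (1), (1), (1), (1), (1,1), (1,1,2), (1,2)
    |P|=3: 2 collections, coeffs (1), (1)


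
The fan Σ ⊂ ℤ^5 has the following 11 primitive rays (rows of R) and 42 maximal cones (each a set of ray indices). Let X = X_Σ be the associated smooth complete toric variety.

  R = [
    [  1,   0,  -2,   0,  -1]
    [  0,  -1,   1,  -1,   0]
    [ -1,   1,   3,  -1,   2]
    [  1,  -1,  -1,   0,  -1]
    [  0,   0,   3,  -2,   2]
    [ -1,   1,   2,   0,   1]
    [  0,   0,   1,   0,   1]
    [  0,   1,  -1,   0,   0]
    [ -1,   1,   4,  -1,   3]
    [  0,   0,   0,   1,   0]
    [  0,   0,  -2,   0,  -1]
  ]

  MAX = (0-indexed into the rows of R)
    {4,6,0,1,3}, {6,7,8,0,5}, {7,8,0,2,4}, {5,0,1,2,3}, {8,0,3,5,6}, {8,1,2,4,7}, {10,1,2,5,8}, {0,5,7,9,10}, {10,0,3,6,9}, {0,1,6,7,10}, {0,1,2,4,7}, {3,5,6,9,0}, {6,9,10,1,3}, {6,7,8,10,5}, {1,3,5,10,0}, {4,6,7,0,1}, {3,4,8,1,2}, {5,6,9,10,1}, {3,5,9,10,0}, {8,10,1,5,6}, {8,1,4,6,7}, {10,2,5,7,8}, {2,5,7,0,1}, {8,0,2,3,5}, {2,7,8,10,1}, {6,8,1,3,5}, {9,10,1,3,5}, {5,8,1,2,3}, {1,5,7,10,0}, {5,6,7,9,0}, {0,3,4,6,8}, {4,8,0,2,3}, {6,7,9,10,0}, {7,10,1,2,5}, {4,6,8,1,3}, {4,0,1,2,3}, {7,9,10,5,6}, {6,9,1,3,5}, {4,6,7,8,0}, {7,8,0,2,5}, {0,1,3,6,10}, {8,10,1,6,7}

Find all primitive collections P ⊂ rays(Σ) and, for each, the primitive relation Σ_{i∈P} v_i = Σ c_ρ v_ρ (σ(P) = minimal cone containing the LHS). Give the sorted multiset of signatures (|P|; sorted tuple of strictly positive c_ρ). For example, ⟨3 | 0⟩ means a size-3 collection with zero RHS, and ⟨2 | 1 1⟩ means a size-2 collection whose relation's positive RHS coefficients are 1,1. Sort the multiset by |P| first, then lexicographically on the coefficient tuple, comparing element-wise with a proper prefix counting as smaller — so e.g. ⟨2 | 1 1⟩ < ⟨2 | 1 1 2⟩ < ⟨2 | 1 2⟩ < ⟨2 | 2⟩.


Minimal non-faces — 19 found among 11 rays, 42 max cones:

  • {2,6}:  v_{2} + v_{6} = v_{8}  →  sig = ⟨2 | 1⟩
  • {3,7}:  v_{3} + v_{7} = v_{0}  →  sig = ⟨2 | 1⟩
  • {2,9}:  v_{2} + v_{9} = v_{5} + v_{6}  →  sig = ⟨2 | 1 1⟩
  • {4,9}:  v_{4} + v_{9} = v_{3} + v_{8}  →  sig = ⟨2 | 1 1⟩
  • {4,5}:  v_{4} + v_{5} = 2·v_{2} + v_{3}  →  sig = ⟨2 | 1 2⟩
  • {8,9}:  v_{8} + v_{9} = v_{5} + 2·v_{6}  →  sig = ⟨2 | 1 2⟩
  • {4,10}:  v_{4} + v_{10} = 2·v_{1} + v_{6} + 2·v_{7}  →  sig = ⟨2 | 1 2 2⟩
  • {1,7,9}:  v_{1} + v_{7} + v_{9} = 0  →  sig = ⟨3 | 0⟩
  • {0,1,8}:  v_{0} + v_{1} + v_{8} = v_{4}  →  sig = ⟨3 | 1⟩
  • {0,1,9}:  v_{0} + v_{1} + v_{9} = v_{3}  →  sig = ⟨3 | 1⟩
  • {2,3,10}:  v_{2} + v_{3} + v_{10} = v_{1} + v_{7}  →  sig = ⟨3 | 1 1⟩
  • {3,8,10}:  v_{3} + v_{8} + v_{10} = v_{1} + v_{6} + v_{7}  →  sig = ⟨3 | 1 1 1⟩
  • {0,8,10}:  v_{0} + v_{8} + v_{10} = v_{1} + v_{6} + 2·v_{7}  →  sig = ⟨3 | 1 1 2⟩
  • {0,2,10}:  v_{0} + v_{2} + v_{10} = v_{1} + 2·v_{7}  →  sig = ⟨3 | 1 2⟩
  • {3,5,6,10}:  v_{3} + v_{5} + v_{6} + v_{10} = 0  →  sig = ⟨4 | 0⟩
  • {0,5,6,10}:  v_{0} + v_{5} + v_{6} + v_{10} = v_{7}  →  sig = ⟨4 | 1⟩
  • {1,5,6,7}:  v_{1} + v_{5} + v_{6} + v_{7} = v_{2}  →  sig = ⟨4 | 1⟩
  • {0,1,5,6}:  v_{0} + v_{1} + v_{5} + v_{6} = v_{2} + v_{3}  →  sig = ⟨4 | 1 1⟩
  • {1,5,7,8}:  v_{1} + v_{5} + v_{7} + v_{8} = 2·v_{2}  →  sig = ⟨4 | 2⟩

Hence PRS(X_Σ) =
    ⟨2 | 1⟩
    ⟨2 | 1⟩
    ⟨2 | 1 1⟩
    ⟨2 | 1 1⟩
    ⟨2 | 1 2⟩
    ⟨2 | 1 2⟩
    ⟨2 | 1 2 2⟩
    ⟨3 | 0⟩
    ⟨3 | 1⟩
    ⟨3 | 1⟩
    ⟨3 | 1 1⟩
    ⟨3 | 1 1 1⟩
    ⟨3 | 1 1 2⟩
    ⟨3 | 1 2⟩
    ⟨4 | 0⟩
    ⟨4 | 1⟩
    ⟨4 | 1⟩
    ⟨4 | 1 1⟩
    ⟨4 | 2⟩


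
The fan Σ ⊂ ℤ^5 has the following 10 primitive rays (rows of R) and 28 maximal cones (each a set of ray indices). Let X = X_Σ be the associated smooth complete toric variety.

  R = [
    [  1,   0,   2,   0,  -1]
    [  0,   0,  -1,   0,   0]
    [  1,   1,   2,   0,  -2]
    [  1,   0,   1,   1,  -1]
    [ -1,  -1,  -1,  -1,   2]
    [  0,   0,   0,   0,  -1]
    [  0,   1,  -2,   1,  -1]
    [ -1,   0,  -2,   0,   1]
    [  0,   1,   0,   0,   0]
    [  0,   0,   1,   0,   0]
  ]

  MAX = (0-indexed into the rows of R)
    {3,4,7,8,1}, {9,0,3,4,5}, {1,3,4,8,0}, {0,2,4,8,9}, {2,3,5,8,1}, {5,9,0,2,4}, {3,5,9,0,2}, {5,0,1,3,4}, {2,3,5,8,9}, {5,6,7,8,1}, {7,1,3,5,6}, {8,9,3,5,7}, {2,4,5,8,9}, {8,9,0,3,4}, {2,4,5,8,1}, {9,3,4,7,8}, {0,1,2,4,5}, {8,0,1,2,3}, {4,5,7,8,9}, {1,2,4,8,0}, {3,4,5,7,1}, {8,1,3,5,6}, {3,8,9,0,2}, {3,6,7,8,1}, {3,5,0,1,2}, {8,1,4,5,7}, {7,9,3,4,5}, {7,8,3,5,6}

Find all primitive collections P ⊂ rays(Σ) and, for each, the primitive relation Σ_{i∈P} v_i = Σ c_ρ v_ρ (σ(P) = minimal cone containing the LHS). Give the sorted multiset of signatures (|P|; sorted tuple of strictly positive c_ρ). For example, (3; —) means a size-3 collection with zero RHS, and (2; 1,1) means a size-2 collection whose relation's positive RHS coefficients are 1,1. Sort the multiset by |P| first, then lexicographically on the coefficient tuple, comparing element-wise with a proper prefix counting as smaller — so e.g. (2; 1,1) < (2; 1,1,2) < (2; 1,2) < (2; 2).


11 collections generate NE(X_Σ); each relation:

  P={0,7}:  v_{0} + v_{7} = 0  ⇒ sig = (2; —)
  P={1,9}:  v_{1} + v_{9} = 0  ⇒ sig = (2; —)
  P={2,7}:  v_{2} + v_{7} = v_{5} + v_{8}  ⇒ sig = (2; 1,1)
  P={4,6}:  v_{4} + v_{6} = v_{1} + v_{7}  ⇒ sig = (2; 1,1)
  P={0,6}:  v_{0} + v_{6} = v_{1} + v_{3} + v_{5} + v_{8}  ⇒ sig = (2; 1,1,1,1)
  P={6,9}:  v_{6} + v_{9} = v_{3} + v_{5} + v_{7} + v_{8}  ⇒ sig = (2; 1,1,1,1)
  P={2,6}:  v_{2} + v_{6} = v_{1} + v_{3} + 2·v_{5} + 2·v_{8}  ⇒ sig = (2; 1,1,2,2)
  P={0,5,8}:  v_{0} + v_{5} + v_{8} = v_{2}  ⇒ sig = (3; 1)
  P={2,3,4}:  v_{2} + v_{3} + v_{4} = v_{0}  ⇒ sig = (3; 1)
  P={3,4,5,8}:  v_{3} + v_{4} + v_{5} + v_{8} = 0  ⇒ sig = (4; —)
  P={1,3,5,7,8}:  v_{1} + v_{3} + v_{5} + v_{7} + v_{8} = v_{6}  ⇒ sig = (5; 1)

Signatures (|P|; sorted positive RHS coefficients), sorted:
    |P|=2: 7 collections, coeffs (), (), (1,1), (1,1), (1,1,1,1), (1,1,1,1), (1,1,2,2)
    |P|=3: 2 collections, coeffs (1), (1)
    |P|=4: 1 collection, coeffs ()
    |P|=5: 1 collection, coeffs (1)


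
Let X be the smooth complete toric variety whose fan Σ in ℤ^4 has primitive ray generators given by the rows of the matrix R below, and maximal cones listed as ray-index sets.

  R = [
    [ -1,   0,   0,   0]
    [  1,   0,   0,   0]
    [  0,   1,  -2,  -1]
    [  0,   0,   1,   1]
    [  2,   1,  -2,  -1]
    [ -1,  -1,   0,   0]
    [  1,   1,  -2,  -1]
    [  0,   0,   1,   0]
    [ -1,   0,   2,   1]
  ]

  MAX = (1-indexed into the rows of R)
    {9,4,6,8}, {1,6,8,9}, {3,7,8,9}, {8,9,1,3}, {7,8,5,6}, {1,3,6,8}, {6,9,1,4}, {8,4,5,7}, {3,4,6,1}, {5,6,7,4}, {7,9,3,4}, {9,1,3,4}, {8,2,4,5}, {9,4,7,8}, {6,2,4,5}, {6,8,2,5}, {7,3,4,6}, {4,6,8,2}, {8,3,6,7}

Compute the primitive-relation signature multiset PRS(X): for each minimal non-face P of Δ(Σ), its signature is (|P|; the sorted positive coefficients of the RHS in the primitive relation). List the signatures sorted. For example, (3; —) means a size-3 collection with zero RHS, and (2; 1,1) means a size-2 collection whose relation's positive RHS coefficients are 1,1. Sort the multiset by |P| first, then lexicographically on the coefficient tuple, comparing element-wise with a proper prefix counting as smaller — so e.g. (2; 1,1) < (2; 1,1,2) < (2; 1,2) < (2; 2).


|primitive collections| = 14. Relations:

  P = {1,2}:  v_{1} + v_{2} = 0  ⟹  sig = (2; —)
  P = {1,5}:  v_{1} + v_{5} = v_{7}  ⟹  sig = (2; 1)
  P = {1,7}:  v_{1} + v_{7} = v_{3}  ⟹  sig = (2; 1)
  P = {2,3}:  v_{2} + v_{3} = v_{7}  ⟹  sig = (2; 1)
  P = {2,7}:  v_{2} + v_{7} = v_{5}  ⟹  sig = (2; 1)
  P = {2,9}:  v_{2} + v_{9} = v_{4} + v_{8}  ⟹  sig = (2; 1,1)
  P = {5,9}:  v_{5} + v_{9} = v_{4} + v_{7} + v_{8}  ⟹  sig = (2; 1,1,1)
  P = {3,5}:  v_{3} + v_{5} = 2·v_{7}  ⟹  sig = (2; 2)
  P = {1,4,8}:  v_{1} + v_{4} + v_{8} = v_{9}  ⟹  sig = (3; 1)
  P = {6,7,9}:  v_{6} + v_{7} + v_{9} = v_{1}  ⟹  sig = (3; 1)
  P = {3,4,8}:  v_{3} + v_{4} + v_{8} = v_{7} + v_{9}  ⟹  sig = (3; 1,1)
  P = {3,6,9}:  v_{3} + v_{6} + v_{9} = 2·v_{1}  ⟹  sig = (3; 2)
  P = {4,6,7,8}:  v_{4} + v_{6} + v_{7} + v_{8} = 0  ⟹  sig = (4; —)
  P = {4,5,6,8}:  v_{4} + v_{5} + v_{6} + v_{8} = v_{2}  ⟹  sig = (4; 1)

so the primitive-relation signature multiset is
[(2; —), (2; 1), (2; 1), (2; 1), (2; 1), (2; 1,1), (2; 1,1,1), (2; 2), (3; 1), (3; 1), (3; 1,1), (3; 2), (4; —), (4; 1)]


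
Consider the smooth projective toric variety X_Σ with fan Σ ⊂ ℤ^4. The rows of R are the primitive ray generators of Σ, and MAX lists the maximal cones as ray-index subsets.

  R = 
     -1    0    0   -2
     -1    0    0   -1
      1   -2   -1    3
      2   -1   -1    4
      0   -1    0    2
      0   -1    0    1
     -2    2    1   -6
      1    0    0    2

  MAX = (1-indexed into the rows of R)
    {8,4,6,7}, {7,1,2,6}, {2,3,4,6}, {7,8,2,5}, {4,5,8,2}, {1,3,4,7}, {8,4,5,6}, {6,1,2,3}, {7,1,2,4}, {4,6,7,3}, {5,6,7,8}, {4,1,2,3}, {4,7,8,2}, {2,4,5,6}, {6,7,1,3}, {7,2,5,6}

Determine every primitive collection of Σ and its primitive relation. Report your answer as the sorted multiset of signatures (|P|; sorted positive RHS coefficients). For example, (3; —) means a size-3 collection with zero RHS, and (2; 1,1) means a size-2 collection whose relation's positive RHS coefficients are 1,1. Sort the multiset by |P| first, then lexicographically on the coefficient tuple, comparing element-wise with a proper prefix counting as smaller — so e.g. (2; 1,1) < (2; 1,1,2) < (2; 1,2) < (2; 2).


Primitive collections (9):

  • {1,8}:  v_{1} + v_{8} = 0 ; sig = (2; —)
  • {1,5}:  v_{1} + v_{5} = v_{2} + v_{6} ; sig = (2; 1,1)
  • {3,8}:  v_{3} + v_{8} = v_{4} + v_{6} ; sig = (2; 1,1)
  • {3,5}:  v_{3} + v_{5} = v_{2} + v_{4} + 2·v_{6} ; sig = (2; 1,1,2)
  • {4,5,7}:  v_{4} + v_{5} + v_{7} = 0 ; sig = (3; —)
  • {1,4,6}:  v_{1} + v_{4} + v_{6} = v_{3} ; sig = (3; 1)
  • {2,6,8}:  v_{2} + v_{6} + v_{8} = v_{5} ; sig = (3; 1)
  • {2,3,7}:  v_{2} + v_{3} + v_{7} = 2·v_{1} ; sig = (3; 2)
  • {2,4,6,7}:  v_{2} + v_{4} + v_{6} + v_{7} = v_{1} ; sig = (4; 1)

Hence PRS(X_Σ) =
[(2; —), (2; 1,1), (2; 1,1), (2; 1,1,2), (3; —), (3; 1), (3; 1), (3; 2), (4; 1)]


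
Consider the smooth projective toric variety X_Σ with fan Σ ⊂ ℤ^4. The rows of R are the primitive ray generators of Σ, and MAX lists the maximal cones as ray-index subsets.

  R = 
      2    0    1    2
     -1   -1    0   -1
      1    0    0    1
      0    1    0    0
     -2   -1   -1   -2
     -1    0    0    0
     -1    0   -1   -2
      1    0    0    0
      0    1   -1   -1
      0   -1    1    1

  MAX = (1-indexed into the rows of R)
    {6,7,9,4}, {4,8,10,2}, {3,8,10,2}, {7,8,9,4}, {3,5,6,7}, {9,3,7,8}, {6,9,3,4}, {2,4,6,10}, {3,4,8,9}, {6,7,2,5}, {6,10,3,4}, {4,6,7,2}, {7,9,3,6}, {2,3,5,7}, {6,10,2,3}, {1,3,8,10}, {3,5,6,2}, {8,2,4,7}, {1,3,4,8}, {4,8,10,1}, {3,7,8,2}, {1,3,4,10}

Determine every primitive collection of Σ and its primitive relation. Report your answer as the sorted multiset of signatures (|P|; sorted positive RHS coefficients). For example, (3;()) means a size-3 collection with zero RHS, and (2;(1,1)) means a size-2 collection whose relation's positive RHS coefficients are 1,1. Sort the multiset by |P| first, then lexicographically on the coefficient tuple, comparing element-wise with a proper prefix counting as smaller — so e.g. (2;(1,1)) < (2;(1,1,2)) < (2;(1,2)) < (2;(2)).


Σ has 17 primitive collections:

  P={6,8}:  v_{6} + v_{8} = 0  ⇒ sig = (2;())
  P={9,10}:  v_{9} + v_{10} = 0  ⇒ sig = (2;())
  P={1,7}:  v_{1} + v_{7} = v_{8}  ⇒ sig = (2;(1))
  P={2,9}:  v_{2} + v_{9} = v_{7}  ⇒ sig = (2;(1))
  P={7,10}:  v_{7} + v_{10} = v_{2}  ⇒ sig = (2;(1))
  P={1,2}:  v_{1} + v_{2} = v_{8} + v_{10}  ⇒ sig = (2;(1,1))
  P={1,5}:  v_{1} + v_{5} = v_{2} + v_{3}  ⇒ sig = (2;(1,1))
  P={4,5}:  v_{4} + v_{5} = v_{6} + v_{7}  ⇒ sig = (2;(1,1))
  P={1,6}:  v_{1} + v_{6} = v_{3} + v_{4} + v_{10}  ⇒ sig = (2;(1,1,1))
  P={1,9}:  v_{1} + v_{9} = v_{3} + v_{4} + v_{8}  ⇒ sig = (2;(1,1,1))
  P={5,8}:  v_{5} + v_{8} = v_{2} + v_{3} + v_{7}  ⇒ sig = (2;(1,1,1))
  P={5,9}:  v_{5} + v_{9} = v_{3} + v_{6} + 2·v_{7}  ⇒ sig = (2;(1,1,2))
  P={5,10}:  v_{5} + v_{10} = 2·v_{2} + v_{3} + v_{6}  ⇒ sig = (2;(1,1,2))
  P={2,3,4}:  v_{2} + v_{3} + v_{4} = 0  ⇒ sig = (3;())
  P={3,4,7}:  v_{3} + v_{4} + v_{7} = v_{9}  ⇒ sig = (3;(1))
  P={2,3,6,7}:  v_{2} + v_{3} + v_{6} + v_{7} = v_{5}  ⇒ sig = (4;(1))
  P={3,4,8,10}:  v_{3} + v_{4} + v_{8} + v_{10} = v_{1}  ⇒ sig = (4;(1))

Signatures (|P|; sorted positive RHS coefficients), sorted:
[(2;()), (2;()), (2;(1)), (2;(1)), (2;(1)), (2;(1,1)), (2;(1,1)), (2;(1,1)), (2;(1,1,1)), (2;(1,1,1)), (2;(1,1,1)), (2;(1,1,2)), (2;(1,1,2)), (3;()), (3;(1)), (4;(1)), (4;(1))]


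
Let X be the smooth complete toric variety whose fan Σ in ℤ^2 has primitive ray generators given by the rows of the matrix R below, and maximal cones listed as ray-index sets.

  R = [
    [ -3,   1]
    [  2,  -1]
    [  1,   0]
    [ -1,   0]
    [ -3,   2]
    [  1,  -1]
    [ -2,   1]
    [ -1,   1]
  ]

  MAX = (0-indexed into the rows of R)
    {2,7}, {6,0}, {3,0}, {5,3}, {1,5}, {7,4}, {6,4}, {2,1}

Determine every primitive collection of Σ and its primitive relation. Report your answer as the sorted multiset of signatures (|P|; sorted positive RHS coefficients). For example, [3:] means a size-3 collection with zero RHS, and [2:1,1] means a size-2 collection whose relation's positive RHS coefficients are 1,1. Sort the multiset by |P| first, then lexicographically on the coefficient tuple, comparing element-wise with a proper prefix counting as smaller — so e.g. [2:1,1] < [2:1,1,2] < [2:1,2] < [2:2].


Primitive collections (20):

  P = {1,6}:  v_{1} + v_{6} = 0  →  sig = [2:]
  P = {2,3}:  v_{2} + v_{3} = 0  →  sig = [2:]
  P = {5,7}:  v_{5} + v_{7} = 0  →  sig = [2:]
  P = {0,1}:  v_{0} + v_{1} = v_{3}  →  sig = [2:1]
  P = {0,2}:  v_{0} + v_{2} = v_{6}  →  sig = [2:1]
  P = {1,3}:  v_{1} + v_{3} = v_{5}  →  sig = [2:1]
  P = {1,4}:  v_{1} + v_{4} = v_{7}  →  sig = [2:1]
  P = {1,7}:  v_{1} + v_{7} = v_{2}  →  sig = [2:1]
  P = {2,5}:  v_{2} + v_{5} = v_{1}  →  sig = [2:1]
  P = {2,6}:  v_{2} + v_{6} = v_{7}  →  sig = [2:1]
  P = {3,6}:  v_{3} + v_{6} = v_{0}  →  sig = [2:1]
  P = {3,7}:  v_{3} + v_{7} = v_{6}  →  sig = [2:1]
  P = {4,5}:  v_{4} + v_{5} = v_{6}  →  sig = [2:1]
  P = {5,6}:  v_{5} + v_{6} = v_{3}  →  sig = [2:1]
  P = {6,7}:  v_{6} + v_{7} = v_{4}  →  sig = [2:1]
  P = {0,5}:  v_{0} + v_{5} = 2·v_{3}  →  sig = [2:2]
  P = {0,7}:  v_{0} + v_{7} = 2·v_{6}  →  sig = [2:2]
  P = {2,4}:  v_{2} + v_{4} = 2·v_{7}  →  sig = [2:2]
  P = {3,4}:  v_{3} + v_{4} = 2·v_{6}  →  sig = [2:2]
  P = {0,4}:  v_{0} + v_{4} = 3·v_{6}  →  sig = [2:3]

so the primitive-relation signature multiset is
    |P|=2: 20 collections, coeffs (), (), (), (1), (1), (1), (1), (1), (1), (1), (1), (1), (1), (1), (1), (2), (2), (2), (2), (3)


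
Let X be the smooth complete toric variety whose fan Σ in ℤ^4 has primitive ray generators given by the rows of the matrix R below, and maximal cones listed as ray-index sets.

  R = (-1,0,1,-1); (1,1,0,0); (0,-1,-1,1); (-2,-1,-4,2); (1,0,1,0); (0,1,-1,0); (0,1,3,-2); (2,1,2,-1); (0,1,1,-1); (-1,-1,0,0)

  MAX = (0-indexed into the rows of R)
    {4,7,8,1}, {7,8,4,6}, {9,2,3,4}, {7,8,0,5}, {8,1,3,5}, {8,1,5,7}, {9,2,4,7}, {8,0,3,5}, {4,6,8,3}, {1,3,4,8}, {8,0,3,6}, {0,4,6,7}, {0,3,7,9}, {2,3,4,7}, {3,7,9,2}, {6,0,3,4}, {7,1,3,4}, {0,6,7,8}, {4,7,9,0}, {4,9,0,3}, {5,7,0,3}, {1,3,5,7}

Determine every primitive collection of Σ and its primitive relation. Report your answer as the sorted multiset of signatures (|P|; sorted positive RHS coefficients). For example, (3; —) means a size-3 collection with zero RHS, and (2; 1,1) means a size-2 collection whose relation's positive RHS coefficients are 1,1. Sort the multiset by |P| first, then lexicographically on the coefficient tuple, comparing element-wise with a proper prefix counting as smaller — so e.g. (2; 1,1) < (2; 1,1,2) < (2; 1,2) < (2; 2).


18 collections generate NE(X_Σ); each relation:

  {1,9}:  v_{1} + v_{9} = 0  ⇒ sig = (2; —)
  {2,8}:  v_{2} + v_{8} = 0  ⇒ sig = (2; —)
  {0,1}:  v_{0} + v_{1} = v_{8}  ⇒ sig = (2; 1)
  {0,2}:  v_{0} + v_{2} = v_{9}  ⇒ sig = (2; 1)
  {4,5}:  v_{4} + v_{5} = v_{1}  ⇒ sig = (2; 1)
  {8,9}:  v_{8} + v_{9} = v_{0}  ⇒ sig = (2; 1)
  {2,5}:  v_{2} + v_{5} = v_{3} + v_{7}  ⇒ sig = (2; 1,1)
  {2,6}:  v_{2} + v_{6} = v_{0} + v_{4}  ⇒ sig = (2; 1,1)
  {1,2}:  v_{1} + v_{2} = v_{3} + v_{4} + v_{7}  ⇒ sig = (2; 1,1,1)
  {5,9}:  v_{5} + v_{9} = v_{0} + v_{3} + v_{7}  ⇒ sig = (2; 1,1,1)
  {1,6}:  v_{1} + v_{6} = v_{4} + 2·v_{8}  ⇒ sig = (2; 1,2)
  {6,9}:  v_{6} + v_{9} = 2·v_{0} + v_{4}  ⇒ sig = (2; 1,2)
  {5,6}:  v_{5} + v_{6} = 2·v_{8}  ⇒ sig = (2; 2)
  {0,4,8}:  v_{0} + v_{4} + v_{8} = v_{6}  ⇒ sig = (3; 1)
  {3,6,7}:  v_{3} + v_{6} + v_{7} = v_{8}  ⇒ sig = (3; 1)
  {3,7,8}:  v_{3} + v_{7} + v_{8} = v_{5}  ⇒ sig = (3; 1)
  {0,3,4,7}:  v_{0} + v_{3} + v_{4} + v_{7} = 0  ⇒ sig = (4; —)
  {3,4,7,9}:  v_{3} + v_{4} + v_{7} + v_{9} = v_{2}  ⇒ sig = (4; 1)

so the primitive-relation signature multiset is
[(2; —), (2; —), (2; 1), (2; 1), (2; 1), (2; 1), (2; 1,1), (2; 1,1), (2; 1,1,1), (2; 1,1,1), (2; 1,2), (2; 1,2), (2; 2), (3; 1), (3; 1), (3; 1), (4; —), (4; 1)]


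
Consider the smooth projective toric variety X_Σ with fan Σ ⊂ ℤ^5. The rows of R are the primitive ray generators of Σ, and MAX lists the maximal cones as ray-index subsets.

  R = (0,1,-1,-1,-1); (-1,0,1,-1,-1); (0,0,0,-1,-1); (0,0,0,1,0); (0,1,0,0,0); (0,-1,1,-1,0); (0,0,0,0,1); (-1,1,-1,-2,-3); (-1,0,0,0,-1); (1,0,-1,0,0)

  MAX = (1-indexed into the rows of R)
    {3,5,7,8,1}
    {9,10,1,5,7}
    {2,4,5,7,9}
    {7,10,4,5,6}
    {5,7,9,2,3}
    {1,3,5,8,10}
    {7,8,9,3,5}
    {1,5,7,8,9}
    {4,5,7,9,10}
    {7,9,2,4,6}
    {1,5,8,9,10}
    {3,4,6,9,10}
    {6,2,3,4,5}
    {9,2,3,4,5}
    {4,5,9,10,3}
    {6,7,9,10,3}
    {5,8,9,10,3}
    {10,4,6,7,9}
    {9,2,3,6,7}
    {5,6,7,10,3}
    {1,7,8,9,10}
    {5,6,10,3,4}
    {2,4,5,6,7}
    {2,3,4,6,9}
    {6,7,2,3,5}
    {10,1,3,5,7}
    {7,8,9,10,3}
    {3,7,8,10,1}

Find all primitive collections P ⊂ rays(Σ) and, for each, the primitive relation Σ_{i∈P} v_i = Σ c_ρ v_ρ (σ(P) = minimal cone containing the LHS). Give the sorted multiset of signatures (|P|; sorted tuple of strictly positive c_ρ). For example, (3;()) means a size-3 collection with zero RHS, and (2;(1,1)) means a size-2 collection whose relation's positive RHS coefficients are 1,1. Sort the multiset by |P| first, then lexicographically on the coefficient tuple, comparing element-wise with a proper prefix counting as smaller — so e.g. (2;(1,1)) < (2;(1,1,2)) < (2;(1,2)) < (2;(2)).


Minimal non-faces — 12 found among 10 rays, 28 max cones:

  • {2,10}:  v_{2} + v_{10} = v_{3}  ⟹  sig = (2;(1))
  • {1,4}:  v_{1} + v_{4} = v_{5} + v_{9} + v_{10}  ⟹  sig = (2;(1,1,1))
  • {1,2}:  v_{1} + v_{2} = 2·v_{3} + v_{5} + v_{7} + v_{9}  ⟹  sig = (2;(1,1,1,2))
  • {4,8}:  v_{4} + v_{8} = v_{3} + v_{5} + 2·v_{9} + v_{10}  ⟹  sig = (2;(1,1,1,2))
  • {2,8}:  v_{2} + v_{8} = 3·v_{3} + v_{5} + v_{7} + 2·v_{9}  ⟹  sig = (2;(1,1,2,3))
  • {6,8}:  v_{6} + v_{8} = 3·v_{3} + v_{7} + v_{9}  ⟹  sig = (2;(1,1,3))
  • {1,6}:  v_{1} + v_{6} = 2·v_{3} + v_{7}  ⟹  sig = (2;(1,2))
  • {3,4,7}:  v_{3} + v_{4} + v_{7} = 0  ⟹  sig = (3;())
  • {1,3,9}:  v_{1} + v_{3} + v_{9} = v_{8}  ⟹  sig = (3;(1))
  • {5,6,9}:  v_{5} + v_{6} + v_{9} = v_{2}  ⟹  sig = (3;(1))
  • {5,7,8,10}:  v_{5} + v_{7} + v_{8} + v_{10} = 2·v_{1}  ⟹  sig = (4;(2))
  • {3,5,7,9,10}:  v_{3} + v_{5} + v_{7} + v_{9} + v_{10} = v_{1}  ⟹  sig = (5;(1))

Sorted signature multiset PRS(X):
[(2;(1)), (2;(1,1,1)), (2;(1,1,1,2)), (2;(1,1,1,2)), (2;(1,1,2,3)), (2;(1,1,3)), (2;(1,2)), (3;()), (3;(1)), (3;(1)), (4;(2)), (5;(1))]


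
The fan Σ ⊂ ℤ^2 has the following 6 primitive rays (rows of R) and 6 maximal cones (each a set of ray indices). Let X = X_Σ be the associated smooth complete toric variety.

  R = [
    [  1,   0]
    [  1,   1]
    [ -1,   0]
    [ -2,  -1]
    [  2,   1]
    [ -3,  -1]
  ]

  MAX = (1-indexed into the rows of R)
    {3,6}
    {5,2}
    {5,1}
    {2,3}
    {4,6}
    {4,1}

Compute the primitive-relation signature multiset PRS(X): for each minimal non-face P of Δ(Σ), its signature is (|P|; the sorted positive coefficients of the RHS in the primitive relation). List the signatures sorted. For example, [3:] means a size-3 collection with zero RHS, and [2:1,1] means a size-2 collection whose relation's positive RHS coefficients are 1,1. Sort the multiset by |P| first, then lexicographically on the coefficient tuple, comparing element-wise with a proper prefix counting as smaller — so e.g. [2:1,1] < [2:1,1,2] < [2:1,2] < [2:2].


9 collections generate NE(X_Σ); each relation:

  P = {1,3}:  v_{1} + v_{3} = 0 ; sig = [2:]
  P = {4,5}:  v_{4} + v_{5} = 0 ; sig = [2:]
  P = {1,2}:  v_{1} + v_{2} = v_{5} ; sig = [2:1]
  P = {1,6}:  v_{1} + v_{6} = v_{4} ; sig = [2:1]
  P = {2,4}:  v_{2} + v_{4} = v_{3} ; sig = [2:1]
  P = {3,4}:  v_{3} + v_{4} = v_{6} ; sig = [2:1]
  P = {3,5}:  v_{3} + v_{5} = v_{2} ; sig = [2:1]
  P = {5,6}:  v_{5} + v_{6} = v_{3} ; sig = [2:1]
  P = {2,6}:  v_{2} + v_{6} = 2·v_{3} ; sig = [2:2]

so the primitive-relation signature multiset is
[[2:], [2:], [2:1], [2:1], [2:1], [2:1], [2:1], [2:1], [2:2]]


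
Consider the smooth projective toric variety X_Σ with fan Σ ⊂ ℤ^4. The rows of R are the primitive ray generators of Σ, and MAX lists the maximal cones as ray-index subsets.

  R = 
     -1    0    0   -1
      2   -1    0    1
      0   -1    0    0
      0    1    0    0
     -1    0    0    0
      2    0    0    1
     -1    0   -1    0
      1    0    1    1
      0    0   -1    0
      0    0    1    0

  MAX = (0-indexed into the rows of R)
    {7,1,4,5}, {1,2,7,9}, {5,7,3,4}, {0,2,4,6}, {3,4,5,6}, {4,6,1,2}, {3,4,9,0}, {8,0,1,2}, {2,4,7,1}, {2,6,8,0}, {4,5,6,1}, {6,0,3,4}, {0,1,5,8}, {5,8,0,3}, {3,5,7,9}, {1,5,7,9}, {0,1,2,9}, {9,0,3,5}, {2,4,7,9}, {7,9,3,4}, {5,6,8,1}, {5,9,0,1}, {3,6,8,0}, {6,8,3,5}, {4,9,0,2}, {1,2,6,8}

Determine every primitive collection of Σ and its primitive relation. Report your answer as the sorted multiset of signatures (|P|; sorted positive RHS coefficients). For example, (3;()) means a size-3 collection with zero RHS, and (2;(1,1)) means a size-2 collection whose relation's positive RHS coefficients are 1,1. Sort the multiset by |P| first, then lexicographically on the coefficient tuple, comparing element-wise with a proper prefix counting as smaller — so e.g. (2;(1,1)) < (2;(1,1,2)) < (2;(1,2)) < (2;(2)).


|primitive collections| = 15. Relations:

  • {2,3}:  v_{2} + v_{3} = 0 ; sig = (2;())
  • {8,9}:  v_{8} + v_{9} = 0 ; sig = (2;())
  • {0,7}:  v_{0} + v_{7} = v_{9} ; sig = (2;(1))
  • {1,3}:  v_{1} + v_{3} = v_{5} ; sig = (2;(1))
  • {2,5}:  v_{2} + v_{5} = v_{1} ; sig = (2;(1))
  • {4,8}:  v_{4} + v_{8} = v_{6} ; sig = (2;(1))
  • {6,9}:  v_{6} + v_{9} = v_{4} ; sig = (2;(1))
  • {7,8}:  v_{7} + v_{8} = v_{4} + v_{5} ; sig = (2;(1,1))
  • {6,7}:  v_{6} + v_{7} = 2·v_{4} + v_{5} ; sig = (2;(1,2))
  • {0,4,5}:  v_{0} + v_{4} + v_{5} = 0 ; sig = (3;())
  • {0,1,4}:  v_{0} + v_{1} + v_{4} = v_{2} ; sig = (3;(1))
  • {0,5,6}:  v_{0} + v_{5} + v_{6} = v_{8} ; sig = (3;(1))
  • {4,5,9}:  v_{4} + v_{5} + v_{9} = v_{7} ; sig = (3;(1))
  • {0,1,6}:  v_{0} + v_{1} + v_{6} = v_{2} + v_{8} ; sig = (3;(1,1))
  • {1,4,9}:  v_{1} + v_{4} + v_{9} = v_{2} + v_{7} ; sig = (3;(1,1))

Sorted signature multiset PRS(X):
{ (2;()) ×2,  (2;(1)) ×5,  (2;(1,1)),  (2;(1,2)),  (3;()),  (3;(1)) ×3,  (3;(1,1)) ×2 }


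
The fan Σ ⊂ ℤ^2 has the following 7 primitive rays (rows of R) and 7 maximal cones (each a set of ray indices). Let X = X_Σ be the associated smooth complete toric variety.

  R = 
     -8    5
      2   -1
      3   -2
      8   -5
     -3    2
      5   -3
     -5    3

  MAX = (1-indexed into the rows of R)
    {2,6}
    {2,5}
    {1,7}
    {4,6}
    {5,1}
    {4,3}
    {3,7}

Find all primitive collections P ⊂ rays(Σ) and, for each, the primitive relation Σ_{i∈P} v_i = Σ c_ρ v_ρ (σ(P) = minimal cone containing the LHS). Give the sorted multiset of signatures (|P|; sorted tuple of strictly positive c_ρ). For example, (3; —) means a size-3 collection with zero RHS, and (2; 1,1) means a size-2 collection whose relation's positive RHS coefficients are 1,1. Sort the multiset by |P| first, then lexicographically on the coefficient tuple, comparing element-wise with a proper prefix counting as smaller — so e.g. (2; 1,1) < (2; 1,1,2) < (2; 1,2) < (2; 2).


14 collections generate NE(X_Σ); each relation:

  P = {1,4}:  v_{1} + v_{4} = 0 ; sig = (2; —)
  P = {3,5}:  v_{3} + v_{5} = 0 ; sig = (2; —)
  P = {6,7}:  v_{6} + v_{7} = 0 ; sig = (2; —)
  P = {1,3}:  v_{1} + v_{3} = v_{7} ; sig = (2; 1)
  P = {1,6}:  v_{1} + v_{6} = v_{5} ; sig = (2; 1)
  P = {2,3}:  v_{2} + v_{3} = v_{6} ; sig = (2; 1)
  P = {2,7}:  v_{2} + v_{7} = v_{5} ; sig = (2; 1)
  P = {3,6}:  v_{3} + v_{6} = v_{4} ; sig = (2; 1)
  P = {4,5}:  v_{4} + v_{5} = v_{6} ; sig = (2; 1)
  P = {4,7}:  v_{4} + v_{7} = v_{3} ; sig = (2; 1)
  P = {5,6}:  v_{5} + v_{6} = v_{2} ; sig = (2; 1)
  P = {5,7}:  v_{5} + v_{7} = v_{1} ; sig = (2; 1)
  P = {1,2}:  v_{1} + v_{2} = 2·v_{5} ; sig = (2; 2)
  P = {2,4}:  v_{2} + v_{4} = 2·v_{6} ; sig = (2; 2)

Sorted signature multiset PRS(X):
    |P|=2: 14 collections, coeffs (), (), (), (1), (1), (1), (1), (1), (1), (1), (1), (1), (2), (2)


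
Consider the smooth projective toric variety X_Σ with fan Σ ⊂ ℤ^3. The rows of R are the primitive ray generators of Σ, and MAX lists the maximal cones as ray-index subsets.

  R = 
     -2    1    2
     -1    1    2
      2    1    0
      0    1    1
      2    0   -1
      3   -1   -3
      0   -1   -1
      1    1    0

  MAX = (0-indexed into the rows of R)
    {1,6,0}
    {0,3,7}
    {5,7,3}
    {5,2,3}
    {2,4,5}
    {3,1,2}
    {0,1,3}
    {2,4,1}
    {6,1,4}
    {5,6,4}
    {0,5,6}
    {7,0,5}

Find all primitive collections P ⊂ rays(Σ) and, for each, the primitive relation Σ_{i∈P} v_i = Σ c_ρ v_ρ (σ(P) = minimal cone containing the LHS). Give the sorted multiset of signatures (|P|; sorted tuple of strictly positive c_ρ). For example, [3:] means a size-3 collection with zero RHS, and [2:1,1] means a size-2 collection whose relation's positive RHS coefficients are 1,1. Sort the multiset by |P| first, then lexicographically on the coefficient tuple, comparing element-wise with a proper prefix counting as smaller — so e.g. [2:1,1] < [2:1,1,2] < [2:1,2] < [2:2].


Σ has 11 primitive collections:

  {3,6}:  v_{3} + v_{6} = 0  →  sig = [2:]
  {0,4}:  v_{0} + v_{4} = v_{3}  →  sig = [2:1]
  {1,5}:  v_{1} + v_{5} = v_{4}  →  sig = [2:1]
  {2,6}:  v_{2} + v_{6} = v_{4}  →  sig = [2:1]
  {3,4}:  v_{3} + v_{4} = v_{2}  →  sig = [2:1]
  {6,7}:  v_{6} + v_{7} = v_{0} + v_{5}  →  sig = [2:1,1]
  {4,7}:  v_{4} + v_{7} = 2·v_{3} + v_{5}  →  sig = [2:1,2]
  {2,7}:  v_{2} + v_{7} = 3·v_{3} + v_{5}  →  sig = [2:1,3]
  {0,2}:  v_{0} + v_{2} = 2·v_{3}  →  sig = [2:2]
  {1,7}:  v_{1} + v_{7} = 2·v_{3}  →  sig = [2:2]
  {0,3,5}:  v_{0} + v_{3} + v_{5} = v_{7}  →  sig = [3:1]

so the primitive-relation signature multiset is
{ [2:],  [2:1] ×4,  [2:1,1],  [2:1,2],  [2:1,3],  [2:2] ×2,  [3:1] }


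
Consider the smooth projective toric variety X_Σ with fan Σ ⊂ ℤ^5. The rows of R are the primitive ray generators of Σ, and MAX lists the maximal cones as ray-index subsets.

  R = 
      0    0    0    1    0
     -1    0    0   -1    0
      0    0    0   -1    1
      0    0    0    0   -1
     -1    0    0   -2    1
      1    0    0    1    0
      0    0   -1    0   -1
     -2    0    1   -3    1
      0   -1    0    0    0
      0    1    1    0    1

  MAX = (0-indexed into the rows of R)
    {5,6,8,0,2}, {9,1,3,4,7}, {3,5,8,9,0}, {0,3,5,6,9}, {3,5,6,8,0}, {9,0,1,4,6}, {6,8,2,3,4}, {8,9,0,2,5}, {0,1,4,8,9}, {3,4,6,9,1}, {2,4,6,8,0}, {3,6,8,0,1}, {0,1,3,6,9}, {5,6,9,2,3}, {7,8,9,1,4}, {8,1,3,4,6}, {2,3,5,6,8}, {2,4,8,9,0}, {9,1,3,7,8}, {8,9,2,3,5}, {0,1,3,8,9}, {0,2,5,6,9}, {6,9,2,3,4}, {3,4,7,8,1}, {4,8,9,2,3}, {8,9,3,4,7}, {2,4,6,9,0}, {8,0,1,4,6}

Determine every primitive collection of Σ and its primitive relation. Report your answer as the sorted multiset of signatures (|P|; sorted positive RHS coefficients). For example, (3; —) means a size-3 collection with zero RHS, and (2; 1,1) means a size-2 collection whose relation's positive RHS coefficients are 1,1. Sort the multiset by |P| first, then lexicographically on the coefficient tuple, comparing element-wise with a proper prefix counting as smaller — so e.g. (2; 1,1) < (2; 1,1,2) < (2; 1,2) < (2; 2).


11 minimal non-faces of Δ(Σ) (on 10 rays):

  • {1,5}:  v_{1} + v_{5} = 0  ⇒ sig = (2; —)
  • {1,2}:  v_{1} + v_{2} = v_{4}  ⇒ sig = (2; 1)
  • {4,5}:  v_{4} + v_{5} = v_{2}  ⇒ sig = (2; 1)
  • {6,7}:  v_{6} + v_{7} = v_{1} + v_{3} + v_{4}  ⇒ sig = (2; 1,1,1)
  • {5,7}:  v_{5} + v_{7} = v_{3} + v_{4} + v_{8} + v_{9}  ⇒ sig = (2; 1,1,1,1)
  • {2,7}:  v_{2} + v_{7} = v_{3} + 2·v_{4} + v_{8} + v_{9}  ⇒ sig = (2; 1,1,1,2)
  • {0,7}:  v_{0} + v_{7} = 2·v_{1} + v_{8} + v_{9}  ⇒ sig = (2; 1,1,2)
  • {0,2,3}:  v_{0} + v_{2} + v_{3} = 0  ⇒ sig = (3; —)
  • {6,8,9}:  v_{6} + v_{8} + v_{9} = 0  ⇒ sig = (3; —)
  • {0,3,4}:  v_{0} + v_{3} + v_{4} = v_{1}  ⇒ sig = (3; 1)
  • {1,3,4,8,9}:  v_{1} + v_{3} + v_{4} + v_{8} + v_{9} = v_{7}  ⇒ sig = (5; 1)

Signatures (|P|; sorted positive RHS coefficients), sorted:
[(2; —), (2; 1), (2; 1), (2; 1,1,1), (2; 1,1,1,1), (2; 1,1,1,2), (2; 1,1,2), (3; —), (3; —), (3; 1), (5; 1)]


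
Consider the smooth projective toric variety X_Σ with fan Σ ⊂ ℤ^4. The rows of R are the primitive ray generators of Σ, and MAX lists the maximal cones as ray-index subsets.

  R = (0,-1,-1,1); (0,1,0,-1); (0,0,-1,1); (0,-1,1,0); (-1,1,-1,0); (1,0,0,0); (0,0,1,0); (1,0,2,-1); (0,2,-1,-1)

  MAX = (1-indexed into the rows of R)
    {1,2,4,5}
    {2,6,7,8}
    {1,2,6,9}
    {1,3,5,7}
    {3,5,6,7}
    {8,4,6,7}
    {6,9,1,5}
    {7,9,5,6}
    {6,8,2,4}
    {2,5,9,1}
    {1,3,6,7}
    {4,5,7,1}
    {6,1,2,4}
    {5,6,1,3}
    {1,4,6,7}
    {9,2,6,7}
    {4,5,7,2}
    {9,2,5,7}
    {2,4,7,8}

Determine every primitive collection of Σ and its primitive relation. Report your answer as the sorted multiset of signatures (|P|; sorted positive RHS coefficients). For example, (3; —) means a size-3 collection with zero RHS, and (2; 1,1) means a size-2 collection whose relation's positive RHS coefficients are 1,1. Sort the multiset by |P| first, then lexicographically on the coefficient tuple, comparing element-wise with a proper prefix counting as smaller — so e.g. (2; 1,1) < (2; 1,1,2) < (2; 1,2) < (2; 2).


Σ has 14 primitive collections:

  • {4,9}:  v_{4} + v_{9} = v_{2} ; sig = (2; 1)
  • {1,8}:  v_{1} + v_{8} = v_{4} + v_{6} ; sig = (2; 1,1)
  • {2,3}:  v_{2} + v_{3} = v_{5} + v_{6} ; sig = (2; 1,1)
  • {3,4}:  v_{3} + v_{4} = v_{1} + v_{7} ; sig = (2; 1,1)
  • {3,8}:  v_{3} + v_{8} = v_{6} + v_{7} ; sig = (2; 1,1)
  • {5,8}:  v_{5} + v_{8} = v_{2} + v_{7} ; sig = (2; 1,1)
  • {8,9}:  v_{8} + v_{9} = 2·v_{2} + v_{6} + v_{7} ; sig = (2; 1,1,2)
  • {3,9}:  v_{3} + v_{9} = 2·v_{5} + 2·v_{6} ; sig = (2; 2,2)
  • {1,2,7}:  v_{1} + v_{2} + v_{7} = 0 ; sig = (3; —)
  • {4,5,6}:  v_{4} + v_{5} + v_{6} = 0 ; sig = (3; —)
  • {2,5,6}:  v_{2} + v_{5} + v_{6} = v_{9} ; sig = (3; 1)
  • {1,7,9}:  v_{1} + v_{7} + v_{9} = v_{5} + v_{6} ; sig = (3; 1,1)
  • {1,5,6,7}:  v_{1} + v_{5} + v_{6} + v_{7} = v_{3} ; sig = (4; 1)
  • {2,4,6,7}:  v_{2} + v_{4} + v_{6} + v_{7} = v_{8} ; sig = (4; 1)

Sorted signature multiset PRS(X):
    |P|=2: 8 collections, coeffs (1), (1,1), (1,1), (1,1), (1,1), (1,1), (1,1,2), (2,2)
    |P|=3: 4 collections, coeffs (), (), (1), (1,1)
    |P|=4: 2 collections, coeffs (1), (1)
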